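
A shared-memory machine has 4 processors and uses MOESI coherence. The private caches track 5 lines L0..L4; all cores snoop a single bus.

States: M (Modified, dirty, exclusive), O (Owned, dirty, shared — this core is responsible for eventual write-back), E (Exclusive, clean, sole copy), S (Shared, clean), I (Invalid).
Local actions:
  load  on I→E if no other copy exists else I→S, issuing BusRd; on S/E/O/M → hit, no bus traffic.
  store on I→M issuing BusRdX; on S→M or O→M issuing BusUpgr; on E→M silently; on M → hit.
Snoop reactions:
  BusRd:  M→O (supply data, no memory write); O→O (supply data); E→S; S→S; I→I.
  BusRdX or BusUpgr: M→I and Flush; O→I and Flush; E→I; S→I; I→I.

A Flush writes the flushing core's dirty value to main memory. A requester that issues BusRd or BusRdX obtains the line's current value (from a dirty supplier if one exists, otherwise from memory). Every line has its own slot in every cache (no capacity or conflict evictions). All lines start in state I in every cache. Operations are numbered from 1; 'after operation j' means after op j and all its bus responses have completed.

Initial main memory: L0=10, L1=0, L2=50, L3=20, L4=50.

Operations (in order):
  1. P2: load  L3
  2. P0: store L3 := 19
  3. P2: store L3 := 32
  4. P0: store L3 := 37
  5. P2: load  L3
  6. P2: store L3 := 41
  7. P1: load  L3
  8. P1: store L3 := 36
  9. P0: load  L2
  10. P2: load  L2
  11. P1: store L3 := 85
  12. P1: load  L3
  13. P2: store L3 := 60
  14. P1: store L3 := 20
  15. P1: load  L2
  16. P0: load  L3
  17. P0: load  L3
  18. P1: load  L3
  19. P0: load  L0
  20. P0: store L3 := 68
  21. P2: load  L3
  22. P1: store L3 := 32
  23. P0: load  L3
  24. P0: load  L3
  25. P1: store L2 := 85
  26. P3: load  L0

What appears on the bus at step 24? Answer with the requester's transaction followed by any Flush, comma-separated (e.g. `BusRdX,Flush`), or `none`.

1. P2: load  L3  bus=[BusRd]  L3: P0=I P1=I P2=E P3=I  mem[L3]=20
2. P0: store L3 := 19  bus=[BusRdX]  L3: P0=M P1=I P2=I P3=I  mem[L3]=20
3. P2: store L3 := 32  bus=[BusRdX,Flush]  L3: P0=I P1=I P2=M P3=I  mem[L3]=19
4. P0: store L3 := 37  bus=[BusRdX,Flush]  L3: P0=M P1=I P2=I P3=I  mem[L3]=32
5. P2: load  L3  bus=[BusRd]  L3: P0=O P1=I P2=S P3=I  mem[L3]=32
6. P2: store L3 := 41  bus=[BusUpgr,Flush]  L3: P0=I P1=I P2=M P3=I  mem[L3]=37
7. P1: load  L3  bus=[BusRd]  L3: P0=I P1=S P2=O P3=I  mem[L3]=37
8. P1: store L3 := 36  bus=[BusUpgr,Flush]  L3: P0=I P1=M P2=I P3=I  mem[L3]=41
9. P0: load  L2  bus=[BusRd]  L2: P0=E P1=I P2=I P3=I  mem[L2]=50
10. P2: load  L2  bus=[BusRd]  L2: P0=S P1=I P2=S P3=I  mem[L2]=50
11. P1: store L3 := 85  bus=[-]  L3: P0=I P1=M P2=I P3=I  mem[L3]=41
12. P1: load  L3  bus=[-]  L3: P0=I P1=M P2=I P3=I  mem[L3]=41
13. P2: store L3 := 60  bus=[BusRdX,Flush]  L3: P0=I P1=I P2=M P3=I  mem[L3]=85
14. P1: store L3 := 20  bus=[BusRdX,Flush]  L3: P0=I P1=M P2=I P3=I  mem[L3]=60
15. P1: load  L2  bus=[BusRd]  L2: P0=S P1=S P2=S P3=I  mem[L2]=50
16. P0: load  L3  bus=[BusRd]  L3: P0=S P1=O P2=I P3=I  mem[L3]=60
17. P0: load  L3  bus=[-]  L3: P0=S P1=O P2=I P3=I  mem[L3]=60
18. P1: load  L3  bus=[-]  L3: P0=S P1=O P2=I P3=I  mem[L3]=60
19. P0: load  L0  bus=[BusRd]  L0: P0=E P1=I P2=I P3=I  mem[L0]=10
20. P0: store L3 := 68  bus=[BusUpgr,Flush]  L3: P0=M P1=I P2=I P3=I  mem[L3]=20
21. P2: load  L3  bus=[BusRd]  L3: P0=O P1=I P2=S P3=I  mem[L3]=20
22. P1: store L3 := 32  bus=[BusRdX,Flush]  L3: P0=I P1=M P2=I P3=I  mem[L3]=68
23. P0: load  L3  bus=[BusRd]  L3: P0=S P1=O P2=I P3=I  mem[L3]=68
24. P0: load  L3  bus=[-]  L3: P0=S P1=O P2=I P3=I  mem[L3]=68
25. P1: store L2 := 85  bus=[BusUpgr]  L2: P0=I P1=M P2=I P3=I  mem[L2]=50
26. P3: load  L0  bus=[BusRd]  L0: P0=S P1=I P2=I P3=S  mem[L0]=10

bus = none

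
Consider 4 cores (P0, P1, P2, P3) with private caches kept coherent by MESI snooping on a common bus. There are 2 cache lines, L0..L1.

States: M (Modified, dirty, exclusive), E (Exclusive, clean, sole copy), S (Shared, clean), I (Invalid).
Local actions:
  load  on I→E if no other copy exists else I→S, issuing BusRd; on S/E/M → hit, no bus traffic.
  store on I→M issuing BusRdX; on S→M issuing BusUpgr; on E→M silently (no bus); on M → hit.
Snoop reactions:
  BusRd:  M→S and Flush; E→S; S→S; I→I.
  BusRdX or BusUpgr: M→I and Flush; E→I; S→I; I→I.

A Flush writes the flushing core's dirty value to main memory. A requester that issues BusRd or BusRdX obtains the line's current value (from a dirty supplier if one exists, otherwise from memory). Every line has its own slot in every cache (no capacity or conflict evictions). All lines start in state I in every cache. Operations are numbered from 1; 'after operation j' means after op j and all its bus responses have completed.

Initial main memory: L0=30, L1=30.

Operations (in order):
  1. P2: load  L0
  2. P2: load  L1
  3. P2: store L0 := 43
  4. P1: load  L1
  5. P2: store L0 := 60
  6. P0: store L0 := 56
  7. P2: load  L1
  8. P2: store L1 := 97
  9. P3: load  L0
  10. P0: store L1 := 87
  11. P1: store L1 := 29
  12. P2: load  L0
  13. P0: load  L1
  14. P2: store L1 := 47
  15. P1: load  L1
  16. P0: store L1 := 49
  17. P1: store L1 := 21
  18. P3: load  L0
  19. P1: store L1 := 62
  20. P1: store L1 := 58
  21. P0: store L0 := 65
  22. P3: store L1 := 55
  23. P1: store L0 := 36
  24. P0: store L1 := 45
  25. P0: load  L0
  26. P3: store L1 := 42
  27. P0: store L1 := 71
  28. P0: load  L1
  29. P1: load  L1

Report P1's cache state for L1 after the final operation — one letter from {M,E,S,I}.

state = S

step 1: P2: load  L0  ⟶  IIEI  (L0)  txn=BusRd  M[L0]=30
step 2: P2: load  L1  ⟶  IIEI  (L1)  txn=BusRd  M[L1]=30
step 3: P2: store L0 := 43  ⟶  IIMI  (L0)  txn=∅  M[L0]=30
step 4: P1: load  L1  ⟶  ISSI  (L1)  txn=BusRd  M[L1]=30
step 5: P2: store L0 := 60  ⟶  IIMI  (L0)  txn=∅  M[L0]=30
step 6: P0: store L0 := 56  ⟶  MIII  (L0)  txn=BusRdX+Flush  M[L0]=60
step 7: P2: load  L1  ⟶  ISSI  (L1)  txn=∅  M[L1]=30
step 8: P2: store L1 := 97  ⟶  IIMI  (L1)  txn=BusUpgr  M[L1]=30
step 9: P3: load  L0  ⟶  SIIS  (L0)  txn=BusRd+Flush  M[L0]=56
step 10: P0: store L1 := 87  ⟶  MIII  (L1)  txn=BusRdX+Flush  M[L1]=97
step 11: P1: store L1 := 29  ⟶  IMII  (L1)  txn=BusRdX+Flush  M[L1]=87
step 12: P2: load  L0  ⟶  SISS  (L0)  txn=BusRd  M[L0]=56
step 13: P0: load  L1  ⟶  SSII  (L1)  txn=BusRd+Flush  M[L1]=29
step 14: P2: store L1 := 47  ⟶  IIMI  (L1)  txn=BusRdX  M[L1]=29
step 15: P1: load  L1  ⟶  ISSI  (L1)  txn=BusRd+Flush  M[L1]=47
step 16: P0: store L1 := 49  ⟶  MIII  (L1)  txn=BusRdX  M[L1]=47
step 17: P1: store L1 := 21  ⟶  IMII  (L1)  txn=BusRdX+Flush  M[L1]=49
step 18: P3: load  L0  ⟶  SISS  (L0)  txn=∅  M[L0]=56
step 19: P1: store L1 := 62  ⟶  IMII  (L1)  txn=∅  M[L1]=49
step 20: P1: store L1 := 58  ⟶  IMII  (L1)  txn=∅  M[L1]=49
step 21: P0: store L0 := 65  ⟶  MIII  (L0)  txn=BusUpgr  M[L0]=56
step 22: P3: store L1 := 55  ⟶  IIIM  (L1)  txn=BusRdX+Flush  M[L1]=58
step 23: P1: store L0 := 36  ⟶  IMII  (L0)  txn=BusRdX+Flush  M[L0]=65
step 24: P0: store L1 := 45  ⟶  MIII  (L1)  txn=BusRdX+Flush  M[L1]=55
step 25: P0: load  L0  ⟶  SSII  (L0)  txn=BusRd+Flush  M[L0]=36
step 26: P3: store L1 := 42  ⟶  IIIM  (L1)  txn=BusRdX+Flush  M[L1]=45
step 27: P0: store L1 := 71  ⟶  MIII  (L1)  txn=BusRdX+Flush  M[L1]=42
step 28: P0: load  L1  ⟶  MIII  (L1)  txn=∅  M[L1]=42
step 29: P1: load  L1  ⟶  SSII  (L1)  txn=BusRd+Flush  M[L1]=71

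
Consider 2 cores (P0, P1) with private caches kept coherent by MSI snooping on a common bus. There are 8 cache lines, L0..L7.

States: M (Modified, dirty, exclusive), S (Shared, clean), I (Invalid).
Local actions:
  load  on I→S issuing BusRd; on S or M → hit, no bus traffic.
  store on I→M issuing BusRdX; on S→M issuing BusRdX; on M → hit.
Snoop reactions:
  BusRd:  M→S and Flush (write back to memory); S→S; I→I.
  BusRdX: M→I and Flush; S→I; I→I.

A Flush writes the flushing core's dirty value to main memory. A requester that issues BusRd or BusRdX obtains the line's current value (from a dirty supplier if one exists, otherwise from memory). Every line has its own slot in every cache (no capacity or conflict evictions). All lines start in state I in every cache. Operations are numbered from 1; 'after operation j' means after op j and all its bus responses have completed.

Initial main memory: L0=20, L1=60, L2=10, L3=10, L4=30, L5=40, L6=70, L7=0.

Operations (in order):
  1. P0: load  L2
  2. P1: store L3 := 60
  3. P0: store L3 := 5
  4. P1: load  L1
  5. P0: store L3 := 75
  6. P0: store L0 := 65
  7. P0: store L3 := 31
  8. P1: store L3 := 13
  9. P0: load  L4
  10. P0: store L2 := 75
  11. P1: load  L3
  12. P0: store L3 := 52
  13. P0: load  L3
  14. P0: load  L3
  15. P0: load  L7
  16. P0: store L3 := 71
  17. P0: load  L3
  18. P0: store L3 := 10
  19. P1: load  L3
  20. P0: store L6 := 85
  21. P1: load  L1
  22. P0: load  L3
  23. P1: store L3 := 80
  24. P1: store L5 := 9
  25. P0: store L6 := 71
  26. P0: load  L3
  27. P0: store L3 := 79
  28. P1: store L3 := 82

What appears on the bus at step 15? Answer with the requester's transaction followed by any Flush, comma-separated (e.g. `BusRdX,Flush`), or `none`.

  op1 P0: load  L2 → S/I on L2; bus BusRd; mem=10
  op2 P1: store L3 := 60 → I/M on L3; bus BusRdX; mem=10
  op3 P0: store L3 := 5 → M/I on L3; bus BusRdX Flush; mem=60
  op4 P1: load  L1 → I/S on L1; bus BusRd; mem=60
  op5 P0: store L3 := 75 → M/I on L3; bus (none); mem=60
  op6 P0: store L0 := 65 → M/I on L0; bus BusRdX; mem=20
  op7 P0: store L3 := 31 → M/I on L3; bus (none); mem=60
  op8 P1: store L3 := 13 → I/M on L3; bus BusRdX Flush; mem=31
  op9 P0: load  L4 → S/I on L4; bus BusRd; mem=30
  op10 P0: store L2 := 75 → M/I on L2; bus BusRdX; mem=10
  op11 P1: load  L3 → I/M on L3; bus (none); mem=31
  op12 P0: store L3 := 52 → M/I on L3; bus BusRdX Flush; mem=13
  op13 P0: load  L3 → M/I on L3; bus (none); mem=13
  op14 P0: load  L3 → M/I on L3; bus (none); mem=13
  op15 P0: load  L7 → S/I on L7; bus BusRd; mem=0
  op16 P0: store L3 := 71 → M/I on L3; bus (none); mem=13
  op17 P0: load  L3 → M/I on L3; bus (none); mem=13
  op18 P0: store L3 := 10 → M/I on L3; bus (none); mem=13
  op19 P1: load  L3 → S/S on L3; bus BusRd Flush; mem=10
  op20 P0: store L6 := 85 → M/I on L6; bus BusRdX; mem=70
  op21 P1: load  L1 → I/S on L1; bus (none); mem=60
  op22 P0: load  L3 → S/S on L3; bus (none); mem=10
  op23 P1: store L3 := 80 → I/M on L3; bus BusRdX; mem=10
  op24 P1: store L5 := 9 → I/M on L5; bus BusRdX; mem=40
  op25 P0: store L6 := 71 → M/I on L6; bus (none); mem=70
  op26 P0: load  L3 → S/S on L3; bus BusRd Flush; mem=80
  op27 P0: store L3 := 79 → M/I on L3; bus BusRdX; mem=80
  op28 P1: store L3 := 82 → I/M on L3; bus BusRdX Flush; mem=79

bus = BusRd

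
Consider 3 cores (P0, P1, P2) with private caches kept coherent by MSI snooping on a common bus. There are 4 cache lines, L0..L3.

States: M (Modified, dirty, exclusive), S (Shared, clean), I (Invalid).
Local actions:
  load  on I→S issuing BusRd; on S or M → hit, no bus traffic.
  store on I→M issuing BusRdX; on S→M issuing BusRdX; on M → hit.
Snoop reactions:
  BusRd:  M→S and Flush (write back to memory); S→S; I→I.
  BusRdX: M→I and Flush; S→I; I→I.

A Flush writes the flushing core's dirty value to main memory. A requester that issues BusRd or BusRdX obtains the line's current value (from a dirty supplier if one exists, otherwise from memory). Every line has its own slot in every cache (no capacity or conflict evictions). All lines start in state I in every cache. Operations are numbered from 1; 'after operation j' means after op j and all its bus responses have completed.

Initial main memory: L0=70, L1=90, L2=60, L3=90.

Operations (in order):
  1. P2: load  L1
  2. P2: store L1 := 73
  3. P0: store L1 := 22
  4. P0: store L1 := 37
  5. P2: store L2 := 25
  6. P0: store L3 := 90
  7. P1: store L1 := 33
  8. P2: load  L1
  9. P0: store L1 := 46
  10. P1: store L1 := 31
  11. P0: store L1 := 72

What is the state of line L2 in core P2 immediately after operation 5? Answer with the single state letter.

state = M

1. P2: load  L1  bus=[BusRd]  L1: P0=I P1=I P2=S  mem[L1]=90
2. P2: store L1 := 73  bus=[BusRdX]  L1: P0=I P1=I P2=M  mem[L1]=90
3. P0: store L1 := 22  bus=[BusRdX,Flush]  L1: P0=M P1=I P2=I  mem[L1]=73
4. P0: store L1 := 37  bus=[-]  L1: P0=M P1=I P2=I  mem[L1]=73
5. P2: store L2 := 25  bus=[BusRdX]  L2: P0=I P1=I P2=M  mem[L2]=60
6. P0: store L3 := 90  bus=[BusRdX]  L3: P0=M P1=I P2=I  mem[L3]=90
7. P1: store L1 := 33  bus=[BusRdX,Flush]  L1: P0=I P1=M P2=I  mem[L1]=37
8. P2: load  L1  bus=[BusRd,Flush]  L1: P0=I P1=S P2=S  mem[L1]=33
9. P0: store L1 := 46  bus=[BusRdX]  L1: P0=M P1=I P2=I  mem[L1]=33
10. P1: store L1 := 31  bus=[BusRdX,Flush]  L1: P0=I P1=M P2=I  mem[L1]=46
11. P0: store L1 := 72  bus=[BusRdX,Flush]  L1: P0=M P1=I P2=I  mem[L1]=31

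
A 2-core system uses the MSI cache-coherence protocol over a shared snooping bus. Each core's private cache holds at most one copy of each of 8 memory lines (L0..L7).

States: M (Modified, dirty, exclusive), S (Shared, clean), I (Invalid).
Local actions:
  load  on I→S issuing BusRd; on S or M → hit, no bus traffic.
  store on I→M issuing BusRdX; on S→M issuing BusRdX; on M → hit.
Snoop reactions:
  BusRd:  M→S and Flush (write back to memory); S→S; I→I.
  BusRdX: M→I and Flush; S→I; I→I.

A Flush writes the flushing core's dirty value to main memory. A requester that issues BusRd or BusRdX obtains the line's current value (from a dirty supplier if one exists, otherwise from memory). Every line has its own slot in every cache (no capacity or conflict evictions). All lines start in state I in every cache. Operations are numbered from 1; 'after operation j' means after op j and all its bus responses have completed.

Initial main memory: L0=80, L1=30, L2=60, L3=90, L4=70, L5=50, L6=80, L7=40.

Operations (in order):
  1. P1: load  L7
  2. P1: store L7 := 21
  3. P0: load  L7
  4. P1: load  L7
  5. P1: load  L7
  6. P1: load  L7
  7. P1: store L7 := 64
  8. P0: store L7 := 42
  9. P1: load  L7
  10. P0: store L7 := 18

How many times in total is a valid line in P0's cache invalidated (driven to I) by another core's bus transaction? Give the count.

  op1 P1: load  L7 → I/S on L7; bus BusRd; mem=40
  op2 P1: store L7 := 21 → I/M on L7; bus BusRdX; mem=40
  op3 P0: load  L7 → S/S on L7; bus BusRd Flush; mem=21
  op4 P1: load  L7 → S/S on L7; bus (none); mem=21
  op5 P1: load  L7 → S/S on L7; bus (none); mem=21
  op6 P1: load  L7 → S/S on L7; bus (none); mem=21
  op7 P1: store L7 := 64 → I/M on L7; bus BusRdX; mem=21
  op8 P0: store L7 := 42 → M/I on L7; bus BusRdX Flush; mem=64
  op9 P1: load  L7 → S/S on L7; bus BusRd Flush; mem=42
  op10 P0: store L7 := 18 → M/I on L7; bus BusRdX; mem=42

invalidations = 1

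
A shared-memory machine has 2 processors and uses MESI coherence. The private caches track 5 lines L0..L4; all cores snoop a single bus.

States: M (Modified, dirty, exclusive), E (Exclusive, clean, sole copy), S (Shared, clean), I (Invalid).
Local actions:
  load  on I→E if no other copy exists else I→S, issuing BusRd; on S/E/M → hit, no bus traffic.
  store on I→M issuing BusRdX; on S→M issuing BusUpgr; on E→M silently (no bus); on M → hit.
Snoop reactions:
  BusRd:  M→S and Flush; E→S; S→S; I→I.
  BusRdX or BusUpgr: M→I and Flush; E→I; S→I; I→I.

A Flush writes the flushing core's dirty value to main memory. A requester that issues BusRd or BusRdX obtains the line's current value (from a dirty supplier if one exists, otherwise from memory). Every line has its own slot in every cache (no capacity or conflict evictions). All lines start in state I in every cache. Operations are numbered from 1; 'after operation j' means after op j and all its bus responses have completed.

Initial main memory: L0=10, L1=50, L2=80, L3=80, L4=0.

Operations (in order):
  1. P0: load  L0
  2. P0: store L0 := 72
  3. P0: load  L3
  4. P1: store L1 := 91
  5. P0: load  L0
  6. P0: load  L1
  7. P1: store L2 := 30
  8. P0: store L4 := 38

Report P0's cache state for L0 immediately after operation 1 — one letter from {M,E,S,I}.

1. P0: load  L0  bus=[BusRd]  L0: P0=E P1=I  mem[L0]=10
2. P0: store L0 := 72  bus=[-]  L0: P0=M P1=I  mem[L0]=10
3. P0: load  L3  bus=[BusRd]  L3: P0=E P1=I  mem[L3]=80
4. P1: store L1 := 91  bus=[BusRdX]  L1: P0=I P1=M  mem[L1]=50
5. P0: load  L0  bus=[-]  L0: P0=M P1=I  mem[L0]=10
6. P0: load  L1  bus=[BusRd,Flush]  L1: P0=S P1=S  mem[L1]=91
7. P1: store L2 := 30  bus=[BusRdX]  L2: P0=I P1=M  mem[L2]=80
8. P0: store L4 := 38  bus=[BusRdX]  L4: P0=M P1=I  mem[L4]=0

state = E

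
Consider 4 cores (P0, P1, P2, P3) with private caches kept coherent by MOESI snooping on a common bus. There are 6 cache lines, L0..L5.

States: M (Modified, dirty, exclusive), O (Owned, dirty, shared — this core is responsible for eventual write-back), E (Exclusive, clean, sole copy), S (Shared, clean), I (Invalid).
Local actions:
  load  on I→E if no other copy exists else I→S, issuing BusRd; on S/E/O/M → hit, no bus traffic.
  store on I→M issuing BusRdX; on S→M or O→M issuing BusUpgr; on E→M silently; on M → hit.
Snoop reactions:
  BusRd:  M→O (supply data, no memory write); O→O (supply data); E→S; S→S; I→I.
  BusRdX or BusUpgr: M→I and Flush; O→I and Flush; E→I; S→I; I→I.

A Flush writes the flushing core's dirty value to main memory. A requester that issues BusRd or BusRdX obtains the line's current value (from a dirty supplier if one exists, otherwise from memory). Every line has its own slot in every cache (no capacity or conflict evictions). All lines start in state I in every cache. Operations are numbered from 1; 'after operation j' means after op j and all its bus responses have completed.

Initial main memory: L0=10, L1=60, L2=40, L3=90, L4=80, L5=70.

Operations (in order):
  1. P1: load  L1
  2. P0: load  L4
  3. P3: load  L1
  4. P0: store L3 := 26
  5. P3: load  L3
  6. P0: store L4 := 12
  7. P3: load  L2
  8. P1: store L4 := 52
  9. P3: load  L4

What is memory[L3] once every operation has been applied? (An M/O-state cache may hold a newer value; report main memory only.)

  op1 P1: load  L1 → I/E/I/I on L1; bus BusRd; mem=60
  op2 P0: load  L4 → E/I/I/I on L4; bus BusRd; mem=80
  op3 P3: load  L1 → I/S/I/S on L1; bus BusRd; mem=60
  op4 P0: store L3 := 26 → M/I/I/I on L3; bus BusRdX; mem=90
  op5 P3: load  L3 → O/I/I/S on L3; bus BusRd; mem=90
  op6 P0: store L4 := 12 → M/I/I/I on L4; bus (none); mem=80
  op7 P3: load  L2 → I/I/I/E on L2; bus BusRd; mem=40
  op8 P1: store L4 := 52 → I/M/I/I on L4; bus BusRdX Flush; mem=12
  op9 P3: load  L4 → I/O/I/S on L4; bus BusRd; mem=12

memory[L3] = 90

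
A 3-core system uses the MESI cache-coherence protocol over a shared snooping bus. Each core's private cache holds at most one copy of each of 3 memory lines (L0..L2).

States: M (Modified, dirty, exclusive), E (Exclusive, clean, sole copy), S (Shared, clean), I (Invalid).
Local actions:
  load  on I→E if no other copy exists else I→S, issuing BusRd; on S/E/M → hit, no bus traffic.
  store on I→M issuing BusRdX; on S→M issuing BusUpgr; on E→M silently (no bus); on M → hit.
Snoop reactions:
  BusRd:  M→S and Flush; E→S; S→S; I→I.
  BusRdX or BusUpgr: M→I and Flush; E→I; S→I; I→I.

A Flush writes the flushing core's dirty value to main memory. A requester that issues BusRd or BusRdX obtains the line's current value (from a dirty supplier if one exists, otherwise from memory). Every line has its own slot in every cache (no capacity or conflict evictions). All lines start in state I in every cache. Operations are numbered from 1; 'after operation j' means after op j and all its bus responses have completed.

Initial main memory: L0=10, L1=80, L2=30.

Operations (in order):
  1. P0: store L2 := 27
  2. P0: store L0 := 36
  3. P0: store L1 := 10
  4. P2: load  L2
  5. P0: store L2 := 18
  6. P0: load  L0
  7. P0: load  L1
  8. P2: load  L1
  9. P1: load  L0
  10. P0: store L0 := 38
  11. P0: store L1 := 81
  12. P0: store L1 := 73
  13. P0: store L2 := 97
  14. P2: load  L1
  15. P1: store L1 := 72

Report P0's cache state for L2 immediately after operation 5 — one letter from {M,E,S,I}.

  op1 P0: store L2 := 27 → M/I/I on L2; bus BusRdX; mem=30
  op2 P0: store L0 := 36 → M/I/I on L0; bus BusRdX; mem=10
  op3 P0: store L1 := 10 → M/I/I on L1; bus BusRdX; mem=80
  op4 P2: load  L2 → S/I/S on L2; bus BusRd Flush; mem=27
  op5 P0: store L2 := 18 → M/I/I on L2; bus BusUpgr; mem=27
  op6 P0: load  L0 → M/I/I on L0; bus (none); mem=10
  op7 P0: load  L1 → M/I/I on L1; bus (none); mem=80
  op8 P2: load  L1 → S/I/S on L1; bus BusRd Flush; mem=10
  op9 P1: load  L0 → S/S/I on L0; bus BusRd Flush; mem=36
  op10 P0: store L0 := 38 → M/I/I on L0; bus BusUpgr; mem=36
  op11 P0: store L1 := 81 → M/I/I on L1; bus BusUpgr; mem=10
  op12 P0: store L1 := 73 → M/I/I on L1; bus (none); mem=10
  op13 P0: store L2 := 97 → M/I/I on L2; bus (none); mem=27
  op14 P2: load  L1 → S/I/S on L1; bus BusRd Flush; mem=73
  op15 P1: store L1 := 72 → I/M/I on L1; bus BusRdX; mem=73

state = M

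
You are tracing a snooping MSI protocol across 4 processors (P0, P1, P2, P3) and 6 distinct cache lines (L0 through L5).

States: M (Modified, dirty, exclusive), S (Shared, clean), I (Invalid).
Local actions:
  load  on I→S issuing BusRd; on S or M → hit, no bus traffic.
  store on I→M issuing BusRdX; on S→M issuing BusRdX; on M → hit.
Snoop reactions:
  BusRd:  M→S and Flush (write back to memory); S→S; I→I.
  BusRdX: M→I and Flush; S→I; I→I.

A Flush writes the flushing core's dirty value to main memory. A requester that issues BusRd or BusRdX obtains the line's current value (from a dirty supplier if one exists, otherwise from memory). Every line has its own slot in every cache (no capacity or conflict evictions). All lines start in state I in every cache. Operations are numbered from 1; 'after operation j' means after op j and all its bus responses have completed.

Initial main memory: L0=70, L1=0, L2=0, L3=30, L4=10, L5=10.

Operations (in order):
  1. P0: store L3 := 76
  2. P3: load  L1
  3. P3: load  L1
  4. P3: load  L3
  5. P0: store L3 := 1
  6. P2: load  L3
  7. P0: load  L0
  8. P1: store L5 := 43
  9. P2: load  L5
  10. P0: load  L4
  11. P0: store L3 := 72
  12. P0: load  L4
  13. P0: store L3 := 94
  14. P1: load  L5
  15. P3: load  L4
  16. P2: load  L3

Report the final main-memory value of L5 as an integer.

memory[L5] = 43

[1] P0: store L3 := 76 | P0:M(76), P1:I, P2:I, P3:I | bus: BusRdX
[2] P3: load  L1 | P0:I, P1:I, P2:I, P3:S(0) | bus: BusRd
[3] P3: load  L1 | P0:I, P1:I, P2:I, P3:S(0) | bus: none
[4] P3: load  L3 | P0:S(76), P1:I, P2:I, P3:S(76) | bus: BusRd,Flush
[5] P0: store L3 := 1 | P0:M(1), P1:I, P2:I, P3:I | bus: BusRdX
[6] P2: load  L3 | P0:S(1), P1:I, P2:S(1), P3:I | bus: BusRd,Flush
[7] P0: load  L0 | P0:S(70), P1:I, P2:I, P3:I | bus: BusRd
[8] P1: store L5 := 43 | P0:I, P1:M(43), P2:I, P3:I | bus: BusRdX
[9] P2: load  L5 | P0:I, P1:S(43), P2:S(43), P3:I | bus: BusRd,Flush
[10] P0: load  L4 | P0:S(10), P1:I, P2:I, P3:I | bus: BusRd
[11] P0: store L3 := 72 | P0:M(72), P1:I, P2:I, P3:I | bus: BusRdX
[12] P0: load  L4 | P0:S(10), P1:I, P2:I, P3:I | bus: none
[13] P0: store L3 := 94 | P0:M(94), P1:I, P2:I, P3:I | bus: none
[14] P1: load  L5 | P0:I, P1:S(43), P2:S(43), P3:I | bus: none
[15] P3: load  L4 | P0:S(10), P1:I, P2:I, P3:S(10) | bus: BusRd
[16] P2: load  L3 | P0:S(94), P1:I, P2:S(94), P3:I | bus: BusRd,Flush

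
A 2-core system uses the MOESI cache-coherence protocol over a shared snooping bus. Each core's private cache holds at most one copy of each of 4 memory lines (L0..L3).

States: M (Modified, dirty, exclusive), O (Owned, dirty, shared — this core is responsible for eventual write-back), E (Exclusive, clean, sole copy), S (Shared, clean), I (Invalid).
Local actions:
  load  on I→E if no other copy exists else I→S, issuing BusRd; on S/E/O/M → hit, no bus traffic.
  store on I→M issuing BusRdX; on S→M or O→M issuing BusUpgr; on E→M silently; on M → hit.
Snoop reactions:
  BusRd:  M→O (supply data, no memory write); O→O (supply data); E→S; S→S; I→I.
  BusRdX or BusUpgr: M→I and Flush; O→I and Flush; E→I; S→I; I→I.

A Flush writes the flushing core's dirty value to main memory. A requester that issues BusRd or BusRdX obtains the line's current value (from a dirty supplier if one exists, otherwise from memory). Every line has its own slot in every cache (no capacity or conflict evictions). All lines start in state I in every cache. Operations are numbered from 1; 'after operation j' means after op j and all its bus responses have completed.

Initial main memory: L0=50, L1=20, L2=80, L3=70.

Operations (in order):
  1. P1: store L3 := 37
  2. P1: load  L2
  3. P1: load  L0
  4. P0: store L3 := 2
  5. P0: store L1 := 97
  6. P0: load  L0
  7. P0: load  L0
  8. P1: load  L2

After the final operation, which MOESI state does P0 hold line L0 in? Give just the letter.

  op1 P1: store L3 := 37 → I/M on L3; bus BusRdX; mem=70
  op2 P1: load  L2 → I/E on L2; bus BusRd; mem=80
  op3 P1: load  L0 → I/E on L0; bus BusRd; mem=50
  op4 P0: store L3 := 2 → M/I on L3; bus BusRdX Flush; mem=37
  op5 P0: store L1 := 97 → M/I on L1; bus BusRdX; mem=20
  op6 P0: load  L0 → S/S on L0; bus BusRd; mem=50
  op7 P0: load  L0 → S/S on L0; bus (none); mem=50
  op8 P1: load  L2 → I/E on L2; bus (none); mem=80

state = S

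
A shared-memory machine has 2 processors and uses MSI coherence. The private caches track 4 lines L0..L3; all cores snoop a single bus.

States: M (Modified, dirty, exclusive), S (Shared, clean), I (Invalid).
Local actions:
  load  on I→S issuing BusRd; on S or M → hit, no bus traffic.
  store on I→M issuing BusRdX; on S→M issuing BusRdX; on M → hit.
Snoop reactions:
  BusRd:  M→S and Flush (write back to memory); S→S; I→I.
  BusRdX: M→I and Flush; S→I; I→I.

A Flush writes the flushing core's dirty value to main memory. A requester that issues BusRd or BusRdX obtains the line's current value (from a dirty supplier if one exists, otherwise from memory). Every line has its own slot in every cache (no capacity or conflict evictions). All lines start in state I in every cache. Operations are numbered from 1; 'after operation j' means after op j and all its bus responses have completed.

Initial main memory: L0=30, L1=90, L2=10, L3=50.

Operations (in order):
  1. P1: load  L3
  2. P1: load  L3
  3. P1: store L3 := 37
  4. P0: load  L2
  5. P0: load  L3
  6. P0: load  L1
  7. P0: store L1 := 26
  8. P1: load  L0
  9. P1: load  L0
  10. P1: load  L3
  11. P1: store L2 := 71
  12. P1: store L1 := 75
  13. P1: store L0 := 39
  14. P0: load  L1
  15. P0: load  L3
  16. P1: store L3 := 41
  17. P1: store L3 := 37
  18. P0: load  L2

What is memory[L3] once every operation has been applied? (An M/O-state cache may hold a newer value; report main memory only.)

[1] P1: load  L3 | P0:I, P1:S(50) | bus: BusRd
[2] P1: load  L3 | P0:I, P1:S(50) | bus: none
[3] P1: store L3 := 37 | P0:I, P1:M(37) | bus: BusRdX
[4] P0: load  L2 | P0:S(10), P1:I | bus: BusRd
[5] P0: load  L3 | P0:S(37), P1:S(37) | bus: BusRd,Flush
[6] P0: load  L1 | P0:S(90), P1:I | bus: BusRd
[7] P0: store L1 := 26 | P0:M(26), P1:I | bus: BusRdX
[8] P1: load  L0 | P0:I, P1:S(30) | bus: BusRd
[9] P1: load  L0 | P0:I, P1:S(30) | bus: none
[10] P1: load  L3 | P0:S(37), P1:S(37) | bus: none
[11] P1: store L2 := 71 | P0:I, P1:M(71) | bus: BusRdX
[12] P1: store L1 := 75 | P0:I, P1:M(75) | bus: BusRdX,Flush
[13] P1: store L0 := 39 | P0:I, P1:M(39) | bus: BusRdX
[14] P0: load  L1 | P0:S(75), P1:S(75) | bus: BusRd,Flush
[15] P0: load  L3 | P0:S(37), P1:S(37) | bus: none
[16] P1: store L3 := 41 | P0:I, P1:M(41) | bus: BusRdX
[17] P1: store L3 := 37 | P0:I, P1:M(37) | bus: none
[18] P0: load  L2 | P0:S(71), P1:S(71) | bus: BusRd,Flush

memory[L3] = 37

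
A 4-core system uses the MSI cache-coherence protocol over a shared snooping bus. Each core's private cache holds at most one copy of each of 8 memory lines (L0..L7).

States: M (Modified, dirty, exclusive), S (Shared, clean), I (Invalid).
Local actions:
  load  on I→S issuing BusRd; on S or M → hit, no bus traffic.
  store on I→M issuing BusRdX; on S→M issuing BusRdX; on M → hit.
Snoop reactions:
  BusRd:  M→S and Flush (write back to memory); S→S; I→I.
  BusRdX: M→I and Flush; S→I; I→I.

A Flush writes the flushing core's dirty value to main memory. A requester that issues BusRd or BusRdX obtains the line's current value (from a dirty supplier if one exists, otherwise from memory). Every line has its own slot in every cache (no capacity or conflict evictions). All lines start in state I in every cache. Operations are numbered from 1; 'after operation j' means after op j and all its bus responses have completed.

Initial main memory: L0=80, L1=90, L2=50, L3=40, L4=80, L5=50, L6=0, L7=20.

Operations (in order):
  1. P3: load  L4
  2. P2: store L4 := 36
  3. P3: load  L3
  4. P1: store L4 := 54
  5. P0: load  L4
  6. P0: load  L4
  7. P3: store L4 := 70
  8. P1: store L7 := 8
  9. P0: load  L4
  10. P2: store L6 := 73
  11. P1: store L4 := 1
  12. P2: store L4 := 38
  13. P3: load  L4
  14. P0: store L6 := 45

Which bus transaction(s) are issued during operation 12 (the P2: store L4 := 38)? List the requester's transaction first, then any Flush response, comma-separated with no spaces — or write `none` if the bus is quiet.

bus = BusRdX,Flush

[1] P3: load  L4 | P0:I, P1:I, P2:I, P3:S(80) | bus: BusRd
[2] P2: store L4 := 36 | P0:I, P1:I, P2:M(36), P3:I | bus: BusRdX
[3] P3: load  L3 | P0:I, P1:I, P2:I, P3:S(40) | bus: BusRd
[4] P1: store L4 := 54 | P0:I, P1:M(54), P2:I, P3:I | bus: BusRdX,Flush
[5] P0: load  L4 | P0:S(54), P1:S(54), P2:I, P3:I | bus: BusRd,Flush
[6] P0: load  L4 | P0:S(54), P1:S(54), P2:I, P3:I | bus: none
[7] P3: store L4 := 70 | P0:I, P1:I, P2:I, P3:M(70) | bus: BusRdX
[8] P1: store L7 := 8 | P0:I, P1:M(8), P2:I, P3:I | bus: BusRdX
[9] P0: load  L4 | P0:S(70), P1:I, P2:I, P3:S(70) | bus: BusRd,Flush
[10] P2: store L6 := 73 | P0:I, P1:I, P2:M(73), P3:I | bus: BusRdX
[11] P1: store L4 := 1 | P0:I, P1:M(1), P2:I, P3:I | bus: BusRdX
[12] P2: store L4 := 38 | P0:I, P1:I, P2:M(38), P3:I | bus: BusRdX,Flush
[13] P3: load  L4 | P0:I, P1:I, P2:S(38), P3:S(38) | bus: BusRd,Flush
[14] P0: store L6 := 45 | P0:M(45), P1:I, P2:I, P3:I | bus: BusRdX,Flush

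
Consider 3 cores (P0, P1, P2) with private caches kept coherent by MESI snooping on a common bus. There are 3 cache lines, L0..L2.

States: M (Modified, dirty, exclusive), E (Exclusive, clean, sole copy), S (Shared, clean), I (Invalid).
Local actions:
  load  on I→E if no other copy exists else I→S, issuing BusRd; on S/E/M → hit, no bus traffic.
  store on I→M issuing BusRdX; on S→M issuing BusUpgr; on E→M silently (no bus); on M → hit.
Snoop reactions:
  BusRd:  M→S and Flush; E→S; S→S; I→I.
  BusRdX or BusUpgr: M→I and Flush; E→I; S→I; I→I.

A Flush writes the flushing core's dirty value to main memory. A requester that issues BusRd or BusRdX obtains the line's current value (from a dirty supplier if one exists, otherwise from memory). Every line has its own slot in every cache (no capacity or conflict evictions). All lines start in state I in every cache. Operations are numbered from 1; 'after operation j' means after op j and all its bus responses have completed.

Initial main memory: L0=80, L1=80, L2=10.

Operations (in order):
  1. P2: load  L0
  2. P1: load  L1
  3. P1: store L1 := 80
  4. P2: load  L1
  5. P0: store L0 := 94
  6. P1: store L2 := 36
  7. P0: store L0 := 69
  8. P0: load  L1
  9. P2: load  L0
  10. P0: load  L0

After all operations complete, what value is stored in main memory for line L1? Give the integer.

memory[L1] = 80

  op1 P2: load  L0 → I/I/E on L0; bus BusRd; mem=80
  op2 P1: load  L1 → I/E/I on L1; bus BusRd; mem=80
  op3 P1: store L1 := 80 → I/M/I on L1; bus (none); mem=80
  op4 P2: load  L1 → I/S/S on L1; bus BusRd Flush; mem=80
  op5 P0: store L0 := 94 → M/I/I on L0; bus BusRdX; mem=80
  op6 P1: store L2 := 36 → I/M/I on L2; bus BusRdX; mem=10
  op7 P0: store L0 := 69 → M/I/I on L0; bus (none); mem=80
  op8 P0: load  L1 → S/S/S on L1; bus BusRd; mem=80
  op9 P2: load  L0 → S/I/S on L0; bus BusRd Flush; mem=69
  op10 P0: load  L0 → S/I/S on L0; bus (none); mem=69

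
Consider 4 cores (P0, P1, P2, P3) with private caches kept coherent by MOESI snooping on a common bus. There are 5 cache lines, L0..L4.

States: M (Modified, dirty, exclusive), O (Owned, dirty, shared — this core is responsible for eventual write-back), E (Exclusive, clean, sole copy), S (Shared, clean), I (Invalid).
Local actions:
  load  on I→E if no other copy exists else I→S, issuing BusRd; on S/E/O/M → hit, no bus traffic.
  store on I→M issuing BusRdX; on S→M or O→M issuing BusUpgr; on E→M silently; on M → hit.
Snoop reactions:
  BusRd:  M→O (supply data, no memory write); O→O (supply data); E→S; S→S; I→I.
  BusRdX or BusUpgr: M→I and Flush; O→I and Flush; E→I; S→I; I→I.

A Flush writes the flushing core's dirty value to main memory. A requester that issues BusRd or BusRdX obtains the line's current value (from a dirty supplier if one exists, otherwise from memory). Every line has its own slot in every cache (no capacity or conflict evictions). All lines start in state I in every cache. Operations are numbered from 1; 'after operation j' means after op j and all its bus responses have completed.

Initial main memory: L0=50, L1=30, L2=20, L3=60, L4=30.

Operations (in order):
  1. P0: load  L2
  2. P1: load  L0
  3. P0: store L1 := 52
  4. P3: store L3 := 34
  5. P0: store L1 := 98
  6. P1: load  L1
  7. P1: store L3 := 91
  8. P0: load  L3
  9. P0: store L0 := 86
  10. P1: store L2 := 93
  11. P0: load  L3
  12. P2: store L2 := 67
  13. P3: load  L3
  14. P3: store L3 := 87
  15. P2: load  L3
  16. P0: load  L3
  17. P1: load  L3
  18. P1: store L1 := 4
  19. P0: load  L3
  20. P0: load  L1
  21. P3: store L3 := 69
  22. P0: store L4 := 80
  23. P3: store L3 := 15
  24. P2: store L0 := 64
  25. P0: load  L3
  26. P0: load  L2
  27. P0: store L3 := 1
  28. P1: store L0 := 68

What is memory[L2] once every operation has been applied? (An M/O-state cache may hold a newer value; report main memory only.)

  op1 P0: load  L2 → E/I/I/I on L2; bus BusRd; mem=20
  op2 P1: load  L0 → I/E/I/I on L0; bus BusRd; mem=50
  op3 P0: store L1 := 52 → M/I/I/I on L1; bus BusRdX; mem=30
  op4 P3: store L3 := 34 → I/I/I/M on L3; bus BusRdX; mem=60
  op5 P0: store L1 := 98 → M/I/I/I on L1; bus (none); mem=30
  op6 P1: load  L1 → O/S/I/I on L1; bus BusRd; mem=30
  op7 P1: store L3 := 91 → I/M/I/I on L3; bus BusRdX Flush; mem=34
  op8 P0: load  L3 → S/O/I/I on L3; bus BusRd; mem=34
  op9 P0: store L0 := 86 → M/I/I/I on L0; bus BusRdX; mem=50
  op10 P1: store L2 := 93 → I/M/I/I on L2; bus BusRdX; mem=20
  op11 P0: load  L3 → S/O/I/I on L3; bus (none); mem=34
  op12 P2: store L2 := 67 → I/I/M/I on L2; bus BusRdX Flush; mem=93
  op13 P3: load  L3 → S/O/I/S on L3; bus BusRd; mem=34
  op14 P3: store L3 := 87 → I/I/I/M on L3; bus BusUpgr Flush; mem=91
  op15 P2: load  L3 → I/I/S/O on L3; bus BusRd; mem=91
  op16 P0: load  L3 → S/I/S/O on L3; bus BusRd; mem=91
  op17 P1: load  L3 → S/S/S/O on L3; bus BusRd; mem=91
  op18 P1: store L1 := 4 → I/M/I/I on L1; bus BusUpgr Flush; mem=98
  op19 P0: load  L3 → S/S/S/O on L3; bus (none); mem=91
  op20 P0: load  L1 → S/O/I/I on L1; bus BusRd; mem=98
  op21 P3: store L3 := 69 → I/I/I/M on L3; bus BusUpgr; mem=91
  op22 P0: store L4 := 80 → M/I/I/I on L4; bus BusRdX; mem=30
  op23 P3: store L3 := 15 → I/I/I/M on L3; bus (none); mem=91
  op24 P2: store L0 := 64 → I/I/M/I on L0; bus BusRdX Flush; mem=86
  op25 P0: load  L3 → S/I/I/O on L3; bus BusRd; mem=91
  op26 P0: load  L2 → S/I/O/I on L2; bus BusRd; mem=93
  op27 P0: store L3 := 1 → M/I/I/I on L3; bus BusUpgr Flush; mem=15
  op28 P1: store L0 := 68 → I/M/I/I on L0; bus BusRdX Flush; mem=64

memory[L2] = 93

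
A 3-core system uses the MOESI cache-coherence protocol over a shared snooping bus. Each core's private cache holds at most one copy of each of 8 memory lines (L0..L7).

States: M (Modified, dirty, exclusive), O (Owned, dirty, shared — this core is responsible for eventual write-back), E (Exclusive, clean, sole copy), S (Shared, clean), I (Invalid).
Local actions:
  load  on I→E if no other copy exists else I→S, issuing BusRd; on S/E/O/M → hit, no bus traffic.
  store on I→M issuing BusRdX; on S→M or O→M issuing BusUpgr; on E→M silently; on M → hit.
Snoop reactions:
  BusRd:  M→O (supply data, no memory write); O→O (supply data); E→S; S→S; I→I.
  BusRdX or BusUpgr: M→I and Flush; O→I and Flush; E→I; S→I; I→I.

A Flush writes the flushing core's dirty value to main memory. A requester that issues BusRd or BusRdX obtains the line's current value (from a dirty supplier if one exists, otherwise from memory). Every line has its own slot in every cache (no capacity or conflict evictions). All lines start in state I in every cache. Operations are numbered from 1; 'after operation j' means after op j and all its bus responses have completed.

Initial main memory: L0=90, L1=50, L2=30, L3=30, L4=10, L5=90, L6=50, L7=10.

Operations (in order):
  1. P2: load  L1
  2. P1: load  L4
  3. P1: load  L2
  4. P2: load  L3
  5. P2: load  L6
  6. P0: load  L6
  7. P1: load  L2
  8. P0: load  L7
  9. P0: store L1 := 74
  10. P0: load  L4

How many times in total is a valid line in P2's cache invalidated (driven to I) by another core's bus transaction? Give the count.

invalidations = 1

  op1 P2: load  L1 → I/I/E on L1; bus BusRd; mem=50
  op2 P1: load  L4 → I/E/I on L4; bus BusRd; mem=10
  op3 P1: load  L2 → I/E/I on L2; bus BusRd; mem=30
  op4 P2: load  L3 → I/I/E on L3; bus BusRd; mem=30
  op5 P2: load  L6 → I/I/E on L6; bus BusRd; mem=50
  op6 P0: load  L6 → S/I/S on L6; bus BusRd; mem=50
  op7 P1: load  L2 → I/E/I on L2; bus (none); mem=30
  op8 P0: load  L7 → E/I/I on L7; bus BusRd; mem=10
  op9 P0: store L1 := 74 → M/I/I on L1; bus BusRdX; mem=50
  op10 P0: load  L4 → S/S/I on L4; bus BusRd; mem=10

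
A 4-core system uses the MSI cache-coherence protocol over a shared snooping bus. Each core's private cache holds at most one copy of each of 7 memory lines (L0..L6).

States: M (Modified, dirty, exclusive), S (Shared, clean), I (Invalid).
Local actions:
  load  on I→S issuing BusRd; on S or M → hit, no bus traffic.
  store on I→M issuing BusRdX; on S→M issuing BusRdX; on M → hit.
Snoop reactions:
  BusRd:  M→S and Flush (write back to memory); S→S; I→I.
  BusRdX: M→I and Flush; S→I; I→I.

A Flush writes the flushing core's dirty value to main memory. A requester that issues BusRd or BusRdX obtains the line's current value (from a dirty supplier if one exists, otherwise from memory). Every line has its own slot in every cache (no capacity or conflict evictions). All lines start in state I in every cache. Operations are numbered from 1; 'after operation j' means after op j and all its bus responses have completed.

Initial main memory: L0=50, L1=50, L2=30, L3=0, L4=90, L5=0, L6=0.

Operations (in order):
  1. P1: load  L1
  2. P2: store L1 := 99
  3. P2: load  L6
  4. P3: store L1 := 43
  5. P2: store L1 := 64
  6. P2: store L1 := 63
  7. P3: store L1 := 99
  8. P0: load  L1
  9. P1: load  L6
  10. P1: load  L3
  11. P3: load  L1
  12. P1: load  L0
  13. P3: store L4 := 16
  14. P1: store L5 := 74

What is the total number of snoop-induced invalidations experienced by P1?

step 1: P1: load  L1  ⟶  ISII  (L1)  txn=BusRd  M[L1]=50
step 2: P2: store L1 := 99  ⟶  IIMI  (L1)  txn=BusRdX  M[L1]=50
step 3: P2: load  L6  ⟶  IISI  (L6)  txn=BusRd  M[L6]=0
step 4: P3: store L1 := 43  ⟶  IIIM  (L1)  txn=BusRdX+Flush  M[L1]=99
step 5: P2: store L1 := 64  ⟶  IIMI  (L1)  txn=BusRdX+Flush  M[L1]=43
step 6: P2: store L1 := 63  ⟶  IIMI  (L1)  txn=∅  M[L1]=43
step 7: P3: store L1 := 99  ⟶  IIIM  (L1)  txn=BusRdX+Flush  M[L1]=63
step 8: P0: load  L1  ⟶  SIIS  (L1)  txn=BusRd+Flush  M[L1]=99
step 9: P1: load  L6  ⟶  ISSI  (L6)  txn=BusRd  M[L6]=0
step 10: P1: load  L3  ⟶  ISII  (L3)  txn=BusRd  M[L3]=0
step 11: P3: load  L1  ⟶  SIIS  (L1)  txn=∅  M[L1]=99
step 12: P1: load  L0  ⟶  ISII  (L0)  txn=BusRd  M[L0]=50
step 13: P3: store L4 := 16  ⟶  IIIM  (L4)  txn=BusRdX  M[L4]=90
step 14: P1: store L5 := 74  ⟶  IMII  (L5)  txn=BusRdX  M[L5]=0

invalidations = 1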